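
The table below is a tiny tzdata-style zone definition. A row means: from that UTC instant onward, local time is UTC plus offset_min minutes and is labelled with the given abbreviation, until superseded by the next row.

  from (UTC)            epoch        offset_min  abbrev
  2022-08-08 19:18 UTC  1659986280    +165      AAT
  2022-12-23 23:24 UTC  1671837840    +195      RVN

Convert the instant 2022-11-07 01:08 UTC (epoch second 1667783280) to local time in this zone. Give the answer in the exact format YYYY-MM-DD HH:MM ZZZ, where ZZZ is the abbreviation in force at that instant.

Query: 2022-11-07 01:08 UTC
Rule 1/2 (AAT, +02:45): 2022-08-08 19:18 UTC ≤ query < 2022-12-23 23:24 UTC
1·60 + 8 + 165 = 233 min
233 = 0·1440 + 233; 233 = 3·60 + 53 → 03:53, same day
→ 2022-11-07 03:53 AAT

2022-11-07 03:53 AAT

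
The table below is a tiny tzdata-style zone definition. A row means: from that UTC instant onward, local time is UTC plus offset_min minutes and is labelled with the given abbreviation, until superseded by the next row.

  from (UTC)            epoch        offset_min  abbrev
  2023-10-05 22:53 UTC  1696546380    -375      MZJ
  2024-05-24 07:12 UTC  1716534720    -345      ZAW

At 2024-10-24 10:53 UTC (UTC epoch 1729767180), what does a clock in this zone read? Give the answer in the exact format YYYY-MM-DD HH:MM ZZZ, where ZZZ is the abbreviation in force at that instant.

2024-10-24 05:08 ZAW

Query: 2024-10-24 10:53 UTC
Rule 2/2 (ZAW, -05:45): 2024-05-24 07:12 UTC ≤ query < +∞
10·60 + 53 - 345 = 308 min
308 = 0·1440 + 308; 308 = 5·60 + 8 → 05:08, same day
→ 2024-10-24 05:08 ZAW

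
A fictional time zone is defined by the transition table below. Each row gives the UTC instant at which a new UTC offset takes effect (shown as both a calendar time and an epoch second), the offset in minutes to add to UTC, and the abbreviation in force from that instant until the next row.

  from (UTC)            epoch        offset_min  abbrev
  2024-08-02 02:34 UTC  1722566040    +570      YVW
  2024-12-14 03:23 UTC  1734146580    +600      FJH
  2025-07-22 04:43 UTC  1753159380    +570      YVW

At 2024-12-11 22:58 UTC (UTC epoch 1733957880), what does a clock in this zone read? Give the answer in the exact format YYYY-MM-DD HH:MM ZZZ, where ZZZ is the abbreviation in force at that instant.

Query: 2024-12-11 22:58 UTC
Rule 1/3 (YVW, +09:30): 2024-08-02 02:34 UTC ≤ query < 2024-12-14 03:23 UTC
22·60 + 58 + 570 = 1948 min
1948 = 1·1440 + 508; 508 = 8·60 + 28 → 08:28, 2024-12-11 + 1 day = 2024-12-12
→ 2024-12-12 08:28 YVW

2024-12-12 08:28 YVW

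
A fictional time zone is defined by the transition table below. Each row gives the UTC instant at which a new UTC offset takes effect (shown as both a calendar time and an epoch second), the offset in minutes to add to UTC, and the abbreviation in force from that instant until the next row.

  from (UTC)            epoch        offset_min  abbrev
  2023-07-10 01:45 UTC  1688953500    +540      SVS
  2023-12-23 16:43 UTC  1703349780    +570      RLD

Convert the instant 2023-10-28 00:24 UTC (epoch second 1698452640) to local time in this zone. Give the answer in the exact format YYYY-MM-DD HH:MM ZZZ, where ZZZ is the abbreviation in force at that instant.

2023-10-28 09:24 SVS

Query: 2023-10-28 00:24 UTC
Rule 1/2 (SVS, +09:00): 2023-07-10 01:45 UTC ≤ query < 2023-12-23 16:43 UTC
0·60 + 24 + 540 = 564 min
564 = 0·1440 + 564; 564 = 9·60 + 24 → 09:24, same day
→ 2023-10-28 09:24 SVS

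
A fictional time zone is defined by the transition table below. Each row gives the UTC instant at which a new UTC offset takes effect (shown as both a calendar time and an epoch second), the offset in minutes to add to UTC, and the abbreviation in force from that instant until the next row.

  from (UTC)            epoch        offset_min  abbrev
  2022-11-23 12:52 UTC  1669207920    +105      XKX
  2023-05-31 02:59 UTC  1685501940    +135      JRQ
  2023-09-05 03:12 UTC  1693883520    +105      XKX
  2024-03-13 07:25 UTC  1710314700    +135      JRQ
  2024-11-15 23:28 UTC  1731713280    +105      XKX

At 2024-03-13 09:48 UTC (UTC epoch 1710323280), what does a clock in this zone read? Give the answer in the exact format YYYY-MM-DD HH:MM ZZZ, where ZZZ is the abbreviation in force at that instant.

Query: 2024-03-13 09:48 UTC
Rule 4/5 (JRQ, +02:15): 2024-03-13 07:25 UTC ≤ query < 2024-11-15 23:28 UTC
9·60 + 48 + 135 = 723 min
723 = 0·1440 + 723; 723 = 12·60 + 3 → 12:03, same day
→ 2024-03-13 12:03 JRQ

2024-03-13 12:03 JRQ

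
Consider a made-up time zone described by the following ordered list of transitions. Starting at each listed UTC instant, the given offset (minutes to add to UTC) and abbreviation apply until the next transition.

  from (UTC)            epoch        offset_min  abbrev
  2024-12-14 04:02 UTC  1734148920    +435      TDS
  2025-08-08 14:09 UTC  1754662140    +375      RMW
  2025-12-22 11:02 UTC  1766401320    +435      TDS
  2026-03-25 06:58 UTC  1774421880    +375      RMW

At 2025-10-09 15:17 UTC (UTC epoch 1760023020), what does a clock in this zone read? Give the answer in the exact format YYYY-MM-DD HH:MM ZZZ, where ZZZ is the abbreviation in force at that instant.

2025-10-09 21:32 RMW

Query: 2025-10-09 15:17 UTC
Rule 2/4 (RMW, +06:15): 2025-08-08 14:09 UTC ≤ query < 2025-12-22 11:02 UTC
15·60 + 17 + 375 = 1292 min
1292 = 0·1440 + 1292; 1292 = 21·60 + 32 → 21:32, same day
→ 2025-10-09 21:32 RMW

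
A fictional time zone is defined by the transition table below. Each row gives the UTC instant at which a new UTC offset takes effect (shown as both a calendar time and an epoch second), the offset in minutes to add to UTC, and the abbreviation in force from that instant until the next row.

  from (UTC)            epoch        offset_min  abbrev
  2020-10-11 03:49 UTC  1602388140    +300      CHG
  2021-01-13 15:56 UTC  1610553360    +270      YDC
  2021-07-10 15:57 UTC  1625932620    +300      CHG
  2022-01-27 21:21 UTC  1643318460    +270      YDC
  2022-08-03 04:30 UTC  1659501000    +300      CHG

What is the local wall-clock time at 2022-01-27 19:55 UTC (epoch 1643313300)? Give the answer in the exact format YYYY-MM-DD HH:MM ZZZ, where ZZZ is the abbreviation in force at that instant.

2022-01-28 00:55 CHG

Query: 2022-01-27 19:55 UTC
Rule 3/5 (CHG, +05:00): 2021-07-10 15:57 UTC ≤ query < 2022-01-27 21:21 UTC
19·60 + 55 + 300 = 1495 min
1495 = 1·1440 + 55; 55 = 0·60 + 55 → 00:55, 2022-01-27 + 1 day = 2022-01-28
→ 2022-01-28 00:55 CHG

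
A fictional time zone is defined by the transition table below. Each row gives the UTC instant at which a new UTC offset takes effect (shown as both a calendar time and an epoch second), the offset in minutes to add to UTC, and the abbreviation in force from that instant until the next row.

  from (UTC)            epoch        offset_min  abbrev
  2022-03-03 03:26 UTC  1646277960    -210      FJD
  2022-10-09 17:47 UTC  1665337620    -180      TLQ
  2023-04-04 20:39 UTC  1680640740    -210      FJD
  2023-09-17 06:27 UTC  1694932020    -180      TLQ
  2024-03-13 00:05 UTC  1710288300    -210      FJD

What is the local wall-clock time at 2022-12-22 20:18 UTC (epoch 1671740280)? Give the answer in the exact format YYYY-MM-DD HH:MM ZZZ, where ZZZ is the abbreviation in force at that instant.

Query: 2022-12-22 20:18 UTC
Rule 2/5 (TLQ, -03:00): 2022-10-09 17:47 UTC ≤ query < 2023-04-04 20:39 UTC
20·60 + 18 - 180 = 1038 min
1038 = 0·1440 + 1038; 1038 = 17·60 + 18 → 17:18, same day
→ 2022-12-22 17:18 TLQ

2022-12-22 17:18 TLQ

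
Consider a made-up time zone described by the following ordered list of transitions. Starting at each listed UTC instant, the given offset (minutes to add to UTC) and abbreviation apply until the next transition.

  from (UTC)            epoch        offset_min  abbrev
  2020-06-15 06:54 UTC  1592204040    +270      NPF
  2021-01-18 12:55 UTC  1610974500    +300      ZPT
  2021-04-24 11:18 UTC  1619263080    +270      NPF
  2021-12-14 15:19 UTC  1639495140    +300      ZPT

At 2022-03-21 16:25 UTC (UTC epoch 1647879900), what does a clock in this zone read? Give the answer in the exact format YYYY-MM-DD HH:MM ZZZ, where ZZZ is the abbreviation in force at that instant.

2022-03-21 21:25 ZPT

Query: 2022-03-21 16:25 UTC
Rule 4/4 (ZPT, +05:00): 2021-12-14 15:19 UTC ≤ query < +∞
16·60 + 25 + 300 = 1285 min
1285 = 0·1440 + 1285; 1285 = 21·60 + 25 → 21:25, same day
→ 2022-03-21 21:25 ZPT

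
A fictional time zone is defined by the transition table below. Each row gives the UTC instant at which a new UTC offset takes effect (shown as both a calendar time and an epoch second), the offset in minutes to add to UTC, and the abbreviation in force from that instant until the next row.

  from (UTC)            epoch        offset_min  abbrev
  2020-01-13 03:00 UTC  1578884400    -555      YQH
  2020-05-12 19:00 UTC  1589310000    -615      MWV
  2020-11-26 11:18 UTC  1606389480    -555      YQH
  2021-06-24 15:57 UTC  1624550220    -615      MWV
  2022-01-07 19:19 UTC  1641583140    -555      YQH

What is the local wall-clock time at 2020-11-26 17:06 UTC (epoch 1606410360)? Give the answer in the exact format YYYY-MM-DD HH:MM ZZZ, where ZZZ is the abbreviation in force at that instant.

2020-11-26 07:51 YQH

Query: 2020-11-26 17:06 UTC
Rule 3/5 (YQH, -09:15): 2020-11-26 11:18 UTC ≤ query < 2021-06-24 15:57 UTC
17·60 + 6 - 555 = 471 min
471 = 0·1440 + 471; 471 = 7·60 + 51 → 07:51, same day
→ 2020-11-26 07:51 YQH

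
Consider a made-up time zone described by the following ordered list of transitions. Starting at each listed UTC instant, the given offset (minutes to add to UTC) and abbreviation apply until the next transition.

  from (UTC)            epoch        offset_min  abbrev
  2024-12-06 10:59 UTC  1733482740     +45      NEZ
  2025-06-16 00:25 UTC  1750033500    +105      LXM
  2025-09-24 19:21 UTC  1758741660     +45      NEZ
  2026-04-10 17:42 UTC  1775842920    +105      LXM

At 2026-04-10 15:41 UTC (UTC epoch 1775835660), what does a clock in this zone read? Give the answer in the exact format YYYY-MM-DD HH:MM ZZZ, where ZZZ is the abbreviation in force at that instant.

Query: 2026-04-10 15:41 UTC
Rule 3/4 (NEZ, +00:45): 2025-09-24 19:21 UTC ≤ query < 2026-04-10 17:42 UTC
15·60 + 41 + 45 = 986 min
986 = 0·1440 + 986; 986 = 16·60 + 26 → 16:26, same day
→ 2026-04-10 16:26 NEZ

2026-04-10 16:26 NEZ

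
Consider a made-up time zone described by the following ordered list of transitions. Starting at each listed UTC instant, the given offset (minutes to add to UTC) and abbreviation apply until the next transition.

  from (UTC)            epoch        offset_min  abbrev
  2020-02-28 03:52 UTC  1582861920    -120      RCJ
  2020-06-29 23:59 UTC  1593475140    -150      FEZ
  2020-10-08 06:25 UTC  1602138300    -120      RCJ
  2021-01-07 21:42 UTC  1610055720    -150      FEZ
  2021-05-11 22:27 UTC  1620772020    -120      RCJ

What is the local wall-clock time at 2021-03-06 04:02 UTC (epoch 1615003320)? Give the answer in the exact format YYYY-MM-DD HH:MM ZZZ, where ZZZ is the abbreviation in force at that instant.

Query: 2021-03-06 04:02 UTC
Rule 4/5 (FEZ, -02:30): 2021-01-07 21:42 UTC ≤ query < 2021-05-11 22:27 UTC
4·60 + 2 - 150 = 92 min
92 = 0·1440 + 92; 92 = 1·60 + 32 → 01:32, same day
→ 2021-03-06 01:32 FEZ

2021-03-06 01:32 FEZ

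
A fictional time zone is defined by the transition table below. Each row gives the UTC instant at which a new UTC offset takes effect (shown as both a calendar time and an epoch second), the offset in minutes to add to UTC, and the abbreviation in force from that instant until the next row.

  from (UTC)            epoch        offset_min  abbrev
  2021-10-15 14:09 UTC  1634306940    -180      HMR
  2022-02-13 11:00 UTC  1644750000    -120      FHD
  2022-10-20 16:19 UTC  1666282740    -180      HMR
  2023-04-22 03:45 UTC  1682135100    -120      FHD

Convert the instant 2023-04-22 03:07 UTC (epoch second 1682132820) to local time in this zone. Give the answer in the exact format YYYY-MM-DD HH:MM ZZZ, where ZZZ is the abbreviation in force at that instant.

Query: 2023-04-22 03:07 UTC
Rule 3/4 (HMR, -03:00): 2022-10-20 16:19 UTC ≤ query < 2023-04-22 03:45 UTC
3·60 + 7 - 180 = 7 min
7 = 0·1440 + 7; 7 = 0·60 + 7 → 00:07, same day
→ 2023-04-22 00:07 HMR

2023-04-22 00:07 HMR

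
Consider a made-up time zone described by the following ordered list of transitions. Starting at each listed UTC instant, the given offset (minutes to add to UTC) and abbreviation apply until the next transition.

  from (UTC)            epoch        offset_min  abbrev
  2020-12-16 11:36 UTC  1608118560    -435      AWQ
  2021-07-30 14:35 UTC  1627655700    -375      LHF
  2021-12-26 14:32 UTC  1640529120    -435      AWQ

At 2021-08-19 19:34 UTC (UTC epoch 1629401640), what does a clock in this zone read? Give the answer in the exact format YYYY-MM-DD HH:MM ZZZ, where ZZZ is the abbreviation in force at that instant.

Query: 2021-08-19 19:34 UTC
Rule 2/3 (LHF, -06:15): 2021-07-30 14:35 UTC ≤ query < 2021-12-26 14:32 UTC
19·60 + 34 - 375 = 799 min
799 = 0·1440 + 799; 799 = 13·60 + 19 → 13:19, same day
→ 2021-08-19 13:19 LHF

2021-08-19 13:19 LHF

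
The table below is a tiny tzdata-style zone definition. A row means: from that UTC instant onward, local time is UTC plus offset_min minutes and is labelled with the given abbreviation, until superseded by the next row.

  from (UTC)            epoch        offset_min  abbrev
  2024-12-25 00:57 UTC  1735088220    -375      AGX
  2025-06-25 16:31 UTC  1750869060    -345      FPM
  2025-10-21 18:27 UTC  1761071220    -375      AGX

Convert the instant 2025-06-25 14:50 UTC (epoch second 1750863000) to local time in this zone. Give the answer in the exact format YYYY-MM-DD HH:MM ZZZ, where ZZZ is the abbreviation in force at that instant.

Query: 2025-06-25 14:50 UTC
Rule 1/3 (AGX, -06:15): 2024-12-25 00:57 UTC ≤ query < 2025-06-25 16:31 UTC
14·60 + 50 - 375 = 515 min
515 = 0·1440 + 515; 515 = 8·60 + 35 → 08:35, same day
→ 2025-06-25 08:35 AGX

2025-06-25 08:35 AGX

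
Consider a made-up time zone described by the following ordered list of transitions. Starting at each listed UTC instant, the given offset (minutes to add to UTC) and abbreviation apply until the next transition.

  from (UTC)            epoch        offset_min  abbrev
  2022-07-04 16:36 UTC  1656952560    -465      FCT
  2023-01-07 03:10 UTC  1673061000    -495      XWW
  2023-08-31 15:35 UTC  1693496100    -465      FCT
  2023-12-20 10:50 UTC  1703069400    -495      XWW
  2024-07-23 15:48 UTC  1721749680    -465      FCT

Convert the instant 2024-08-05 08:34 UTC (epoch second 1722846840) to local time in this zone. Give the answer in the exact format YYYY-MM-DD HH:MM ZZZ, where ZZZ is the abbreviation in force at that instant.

2024-08-05 00:49 FCT

Query: 2024-08-05 08:34 UTC
Rule 5/5 (FCT, -07:45): 2024-07-23 15:48 UTC ≤ query < +∞
8·60 + 34 - 465 = 49 min
49 = 0·1440 + 49; 49 = 0·60 + 49 → 00:49, same day
→ 2024-08-05 00:49 FCT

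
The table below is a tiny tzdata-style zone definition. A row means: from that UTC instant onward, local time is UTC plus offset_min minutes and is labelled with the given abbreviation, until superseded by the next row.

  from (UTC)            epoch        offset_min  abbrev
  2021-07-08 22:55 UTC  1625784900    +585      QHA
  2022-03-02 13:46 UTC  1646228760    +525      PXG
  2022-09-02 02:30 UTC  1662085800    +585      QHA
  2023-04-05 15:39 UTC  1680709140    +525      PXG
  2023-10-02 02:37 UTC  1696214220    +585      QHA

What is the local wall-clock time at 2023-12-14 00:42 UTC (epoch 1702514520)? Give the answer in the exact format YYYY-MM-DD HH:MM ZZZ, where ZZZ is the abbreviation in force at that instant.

Query: 2023-12-14 00:42 UTC
Rule 5/5 (QHA, +09:45): 2023-10-02 02:37 UTC ≤ query < +∞
0·60 + 42 + 585 = 627 min
627 = 0·1440 + 627; 627 = 10·60 + 27 → 10:27, same day
→ 2023-12-14 10:27 QHA

2023-12-14 10:27 QHA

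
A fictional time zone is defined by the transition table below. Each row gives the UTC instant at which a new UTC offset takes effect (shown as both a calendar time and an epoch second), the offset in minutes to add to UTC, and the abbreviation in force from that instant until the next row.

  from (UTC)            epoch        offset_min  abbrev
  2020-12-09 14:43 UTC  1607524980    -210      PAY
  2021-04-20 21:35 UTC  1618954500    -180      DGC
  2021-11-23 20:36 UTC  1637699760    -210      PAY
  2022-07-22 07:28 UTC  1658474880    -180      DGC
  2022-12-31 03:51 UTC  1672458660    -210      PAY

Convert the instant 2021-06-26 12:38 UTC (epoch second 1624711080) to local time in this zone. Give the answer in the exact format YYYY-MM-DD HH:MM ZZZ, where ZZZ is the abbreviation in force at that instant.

Query: 2021-06-26 12:38 UTC
Rule 2/5 (DGC, -03:00): 2021-04-20 21:35 UTC ≤ query < 2021-11-23 20:36 UTC
12·60 + 38 - 180 = 578 min
578 = 0·1440 + 578; 578 = 9·60 + 38 → 09:38, same day
→ 2021-06-26 09:38 DGC

2021-06-26 09:38 DGC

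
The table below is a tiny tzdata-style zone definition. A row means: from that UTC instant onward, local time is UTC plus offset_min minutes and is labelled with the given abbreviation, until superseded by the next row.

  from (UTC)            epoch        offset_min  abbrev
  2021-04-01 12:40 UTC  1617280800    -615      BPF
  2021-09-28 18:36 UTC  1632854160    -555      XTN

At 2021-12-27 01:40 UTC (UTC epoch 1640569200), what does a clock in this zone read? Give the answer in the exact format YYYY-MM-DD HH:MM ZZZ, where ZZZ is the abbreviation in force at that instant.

Query: 2021-12-27 01:40 UTC
Rule 2/2 (XTN, -09:15): 2021-09-28 18:36 UTC ≤ query < +∞
1·60 + 40 - 555 = -455 min
-455 = -1·1440 + 985; 985 = 16·60 + 25 → 16:25, 2021-12-27 - 1 day = 2021-12-26
→ 2021-12-26 16:25 XTN

2021-12-26 16:25 XTN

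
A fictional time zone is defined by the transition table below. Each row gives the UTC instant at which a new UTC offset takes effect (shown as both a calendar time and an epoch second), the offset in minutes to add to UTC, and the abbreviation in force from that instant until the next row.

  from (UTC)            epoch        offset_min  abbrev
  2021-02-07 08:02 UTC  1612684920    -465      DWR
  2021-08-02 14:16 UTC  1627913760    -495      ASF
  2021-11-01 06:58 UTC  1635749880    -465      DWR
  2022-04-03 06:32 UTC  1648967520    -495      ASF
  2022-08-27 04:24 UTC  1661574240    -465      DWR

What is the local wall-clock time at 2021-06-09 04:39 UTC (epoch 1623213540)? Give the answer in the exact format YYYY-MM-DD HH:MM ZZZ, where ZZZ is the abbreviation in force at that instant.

Query: 2021-06-09 04:39 UTC
Rule 1/5 (DWR, -07:45): 2021-02-07 08:02 UTC ≤ query < 2021-08-02 14:16 UTC
4·60 + 39 - 465 = -186 min
-186 = -1·1440 + 1254; 1254 = 20·60 + 54 → 20:54, 2021-06-09 - 1 day = 2021-06-08
→ 2021-06-08 20:54 DWR

2021-06-08 20:54 DWR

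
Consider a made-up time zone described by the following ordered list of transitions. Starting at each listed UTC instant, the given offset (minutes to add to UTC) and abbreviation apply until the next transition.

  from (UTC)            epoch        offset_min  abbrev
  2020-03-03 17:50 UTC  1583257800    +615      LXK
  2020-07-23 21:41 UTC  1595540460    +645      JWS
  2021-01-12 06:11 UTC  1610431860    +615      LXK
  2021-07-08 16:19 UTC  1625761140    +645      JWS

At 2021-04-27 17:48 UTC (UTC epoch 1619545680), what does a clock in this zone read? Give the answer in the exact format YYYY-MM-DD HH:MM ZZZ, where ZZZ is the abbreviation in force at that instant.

2021-04-28 04:03 LXK

Query: 2021-04-27 17:48 UTC
Rule 3/4 (LXK, +10:15): 2021-01-12 06:11 UTC ≤ query < 2021-07-08 16:19 UTC
17·60 + 48 + 615 = 1683 min
1683 = 1·1440 + 243; 243 = 4·60 + 3 → 04:03, 2021-04-27 + 1 day = 2021-04-28
→ 2021-04-28 04:03 LXK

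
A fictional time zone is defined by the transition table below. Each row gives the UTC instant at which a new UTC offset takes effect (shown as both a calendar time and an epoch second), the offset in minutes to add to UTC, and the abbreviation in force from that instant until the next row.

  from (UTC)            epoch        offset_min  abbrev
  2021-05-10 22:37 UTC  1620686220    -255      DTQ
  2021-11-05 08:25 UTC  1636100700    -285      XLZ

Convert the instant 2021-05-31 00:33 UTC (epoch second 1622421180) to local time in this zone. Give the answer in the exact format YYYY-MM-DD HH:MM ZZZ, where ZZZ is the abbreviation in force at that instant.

2021-05-30 20:18 DTQ

Query: 2021-05-31 00:33 UTC
Rule 1/2 (DTQ, -04:15): 2021-05-10 22:37 UTC ≤ query < 2021-11-05 08:25 UTC
0·60 + 33 - 255 = -222 min
-222 = -1·1440 + 1218; 1218 = 20·60 + 18 → 20:18, 2021-05-31 - 1 day = 2021-05-30
→ 2021-05-30 20:18 DTQ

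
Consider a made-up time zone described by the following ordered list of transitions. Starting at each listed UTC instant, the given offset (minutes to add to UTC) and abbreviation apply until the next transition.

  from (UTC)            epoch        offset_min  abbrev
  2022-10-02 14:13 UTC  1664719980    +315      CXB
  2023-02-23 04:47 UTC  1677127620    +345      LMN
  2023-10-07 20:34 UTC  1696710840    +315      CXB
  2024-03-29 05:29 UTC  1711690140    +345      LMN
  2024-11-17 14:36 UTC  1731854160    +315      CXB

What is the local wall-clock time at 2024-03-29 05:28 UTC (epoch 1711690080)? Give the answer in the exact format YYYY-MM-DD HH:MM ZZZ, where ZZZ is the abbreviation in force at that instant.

2024-03-29 10:43 CXB

Query: 2024-03-29 05:28 UTC
Rule 3/5 (CXB, +05:15): 2023-10-07 20:34 UTC ≤ query < 2024-03-29 05:29 UTC
5·60 + 28 + 315 = 643 min
643 = 0·1440 + 643; 643 = 10·60 + 43 → 10:43, same day
→ 2024-03-29 10:43 CXB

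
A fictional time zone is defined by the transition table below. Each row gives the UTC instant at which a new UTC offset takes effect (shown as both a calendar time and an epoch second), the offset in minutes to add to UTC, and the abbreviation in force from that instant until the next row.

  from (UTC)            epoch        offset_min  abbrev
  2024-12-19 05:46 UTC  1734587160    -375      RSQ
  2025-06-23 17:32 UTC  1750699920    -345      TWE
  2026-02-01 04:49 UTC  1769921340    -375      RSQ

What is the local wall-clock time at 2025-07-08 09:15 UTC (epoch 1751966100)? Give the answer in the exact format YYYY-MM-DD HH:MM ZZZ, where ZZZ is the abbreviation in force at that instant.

Query: 2025-07-08 09:15 UTC
Rule 2/3 (TWE, -05:45): 2025-06-23 17:32 UTC ≤ query < 2026-02-01 04:49 UTC
9·60 + 15 - 345 = 210 min
210 = 0·1440 + 210; 210 = 3·60 + 30 → 03:30, same day
→ 2025-07-08 03:30 TWE

2025-07-08 03:30 TWE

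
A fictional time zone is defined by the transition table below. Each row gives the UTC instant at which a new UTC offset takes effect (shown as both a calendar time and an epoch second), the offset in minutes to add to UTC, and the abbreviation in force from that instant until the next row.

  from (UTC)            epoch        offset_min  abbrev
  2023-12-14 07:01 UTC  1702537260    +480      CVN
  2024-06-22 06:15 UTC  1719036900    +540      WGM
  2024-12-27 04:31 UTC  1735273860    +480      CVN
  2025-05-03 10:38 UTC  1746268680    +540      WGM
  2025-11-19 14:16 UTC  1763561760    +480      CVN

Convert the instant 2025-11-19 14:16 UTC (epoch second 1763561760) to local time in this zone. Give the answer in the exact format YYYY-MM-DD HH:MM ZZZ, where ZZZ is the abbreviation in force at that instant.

Query: 2025-11-19 14:16 UTC
Rule 5/5 (CVN, +08:00): 2025-11-19 14:16 UTC ≤ query < +∞
14·60 + 16 + 480 = 1336 min
1336 = 0·1440 + 1336; 1336 = 22·60 + 16 → 22:16, same day
→ 2025-11-19 22:16 CVN

2025-11-19 22:16 CVN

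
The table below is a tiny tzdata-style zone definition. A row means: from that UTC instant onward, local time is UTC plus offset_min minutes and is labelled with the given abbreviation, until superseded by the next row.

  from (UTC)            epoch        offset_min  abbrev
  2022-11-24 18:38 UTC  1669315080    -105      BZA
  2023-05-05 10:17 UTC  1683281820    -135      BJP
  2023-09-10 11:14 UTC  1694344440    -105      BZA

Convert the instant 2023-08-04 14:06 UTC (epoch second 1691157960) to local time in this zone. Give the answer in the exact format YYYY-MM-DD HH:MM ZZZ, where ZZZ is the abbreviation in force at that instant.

2023-08-04 11:51 BJP

Query: 2023-08-04 14:06 UTC
Rule 2/3 (BJP, -02:15): 2023-05-05 10:17 UTC ≤ query < 2023-09-10 11:14 UTC
14·60 + 6 - 135 = 711 min
711 = 0·1440 + 711; 711 = 11·60 + 51 → 11:51, same day
→ 2023-08-04 11:51 BJP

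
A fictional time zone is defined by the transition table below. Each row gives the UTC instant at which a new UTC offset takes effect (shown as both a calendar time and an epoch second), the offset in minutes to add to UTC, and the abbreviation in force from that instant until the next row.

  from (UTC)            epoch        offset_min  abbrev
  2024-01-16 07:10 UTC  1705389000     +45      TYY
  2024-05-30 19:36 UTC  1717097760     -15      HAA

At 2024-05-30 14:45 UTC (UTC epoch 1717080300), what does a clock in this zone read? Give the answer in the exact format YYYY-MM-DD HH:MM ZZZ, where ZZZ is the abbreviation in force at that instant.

2024-05-30 15:30 TYY

Query: 2024-05-30 14:45 UTC
Rule 1/2 (TYY, +00:45): 2024-01-16 07:10 UTC ≤ query < 2024-05-30 19:36 UTC
14·60 + 45 + 45 = 930 min
930 = 0·1440 + 930; 930 = 15·60 + 30 → 15:30, same day
→ 2024-05-30 15:30 TYY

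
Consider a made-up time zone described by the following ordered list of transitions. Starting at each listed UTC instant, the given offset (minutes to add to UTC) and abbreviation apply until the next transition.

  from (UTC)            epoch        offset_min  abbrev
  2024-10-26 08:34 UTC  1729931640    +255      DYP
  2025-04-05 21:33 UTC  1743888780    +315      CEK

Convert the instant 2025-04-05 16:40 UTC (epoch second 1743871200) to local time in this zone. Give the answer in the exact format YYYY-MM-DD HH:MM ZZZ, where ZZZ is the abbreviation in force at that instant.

Query: 2025-04-05 16:40 UTC
Rule 1/2 (DYP, +04:15): 2024-10-26 08:34 UTC ≤ query < 2025-04-05 21:33 UTC
16·60 + 40 + 255 = 1255 min
1255 = 0·1440 + 1255; 1255 = 20·60 + 55 → 20:55, same day
→ 2025-04-05 20:55 DYP

2025-04-05 20:55 DYP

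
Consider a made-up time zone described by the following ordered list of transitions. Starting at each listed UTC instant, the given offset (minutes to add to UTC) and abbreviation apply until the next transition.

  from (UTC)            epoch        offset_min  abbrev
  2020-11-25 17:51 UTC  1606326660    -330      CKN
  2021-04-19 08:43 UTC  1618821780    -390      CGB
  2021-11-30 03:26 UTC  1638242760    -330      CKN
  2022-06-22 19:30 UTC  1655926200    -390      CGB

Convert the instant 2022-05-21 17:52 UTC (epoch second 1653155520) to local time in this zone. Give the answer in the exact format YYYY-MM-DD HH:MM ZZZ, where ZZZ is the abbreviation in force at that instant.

2022-05-21 12:22 CKN

Query: 2022-05-21 17:52 UTC
Rule 3/4 (CKN, -05:30): 2021-11-30 03:26 UTC ≤ query < 2022-06-22 19:30 UTC
17·60 + 52 - 330 = 742 min
742 = 0·1440 + 742; 742 = 12·60 + 22 → 12:22, same day
→ 2022-05-21 12:22 CKN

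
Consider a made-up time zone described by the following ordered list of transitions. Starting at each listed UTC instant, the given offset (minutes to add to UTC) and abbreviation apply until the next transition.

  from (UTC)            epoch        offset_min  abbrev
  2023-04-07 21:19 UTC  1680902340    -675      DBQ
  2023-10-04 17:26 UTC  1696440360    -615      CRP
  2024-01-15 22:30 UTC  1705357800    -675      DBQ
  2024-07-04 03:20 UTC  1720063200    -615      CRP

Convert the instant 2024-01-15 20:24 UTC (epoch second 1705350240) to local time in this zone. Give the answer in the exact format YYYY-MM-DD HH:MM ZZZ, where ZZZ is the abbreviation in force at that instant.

Query: 2024-01-15 20:24 UTC
Rule 2/4 (CRP, -10:15): 2023-10-04 17:26 UTC ≤ query < 2024-01-15 22:30 UTC
20·60 + 24 - 615 = 609 min
609 = 0·1440 + 609; 609 = 10·60 + 9 → 10:09, same day
→ 2024-01-15 10:09 CRP

2024-01-15 10:09 CRP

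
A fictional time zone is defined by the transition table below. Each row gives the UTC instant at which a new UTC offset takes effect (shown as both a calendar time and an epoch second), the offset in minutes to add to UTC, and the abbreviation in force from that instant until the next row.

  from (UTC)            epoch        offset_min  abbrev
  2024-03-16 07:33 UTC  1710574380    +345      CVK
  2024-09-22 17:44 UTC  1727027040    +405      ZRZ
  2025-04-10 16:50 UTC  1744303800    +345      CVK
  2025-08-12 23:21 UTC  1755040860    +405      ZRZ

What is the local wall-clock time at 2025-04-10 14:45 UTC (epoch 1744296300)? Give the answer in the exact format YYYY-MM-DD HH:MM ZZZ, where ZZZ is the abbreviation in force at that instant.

2025-04-10 21:30 ZRZ

Query: 2025-04-10 14:45 UTC
Rule 2/4 (ZRZ, +06:45): 2024-09-22 17:44 UTC ≤ query < 2025-04-10 16:50 UTC
14·60 + 45 + 405 = 1290 min
1290 = 0·1440 + 1290; 1290 = 21·60 + 30 → 21:30, same day
→ 2025-04-10 21:30 ZRZ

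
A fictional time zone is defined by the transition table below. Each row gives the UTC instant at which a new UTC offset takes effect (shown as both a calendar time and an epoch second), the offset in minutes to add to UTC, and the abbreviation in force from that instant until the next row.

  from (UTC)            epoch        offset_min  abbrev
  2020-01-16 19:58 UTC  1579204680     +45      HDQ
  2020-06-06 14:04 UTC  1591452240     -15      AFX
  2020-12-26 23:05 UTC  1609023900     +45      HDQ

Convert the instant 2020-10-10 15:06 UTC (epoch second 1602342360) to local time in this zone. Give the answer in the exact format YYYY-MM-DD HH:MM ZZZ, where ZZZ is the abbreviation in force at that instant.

2020-10-10 14:51 AFX

Query: 2020-10-10 15:06 UTC
Rule 2/3 (AFX, -00:15): 2020-06-06 14:04 UTC ≤ query < 2020-12-26 23:05 UTC
15·60 + 6 - 15 = 891 min
891 = 0·1440 + 891; 891 = 14·60 + 51 → 14:51, same day
→ 2020-10-10 14:51 AFX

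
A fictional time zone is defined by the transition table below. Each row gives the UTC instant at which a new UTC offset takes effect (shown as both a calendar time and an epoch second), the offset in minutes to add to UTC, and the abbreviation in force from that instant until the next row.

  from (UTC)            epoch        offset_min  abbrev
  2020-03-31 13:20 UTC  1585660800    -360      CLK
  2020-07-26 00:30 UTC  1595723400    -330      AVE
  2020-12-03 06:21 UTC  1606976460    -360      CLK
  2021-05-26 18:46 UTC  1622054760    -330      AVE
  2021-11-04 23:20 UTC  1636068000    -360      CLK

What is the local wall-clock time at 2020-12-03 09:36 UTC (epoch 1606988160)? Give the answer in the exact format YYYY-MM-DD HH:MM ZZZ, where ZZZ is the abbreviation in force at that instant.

Query: 2020-12-03 09:36 UTC
Rule 3/5 (CLK, -06:00): 2020-12-03 06:21 UTC ≤ query < 2021-05-26 18:46 UTC
9·60 + 36 - 360 = 216 min
216 = 0·1440 + 216; 216 = 3·60 + 36 → 03:36, same day
→ 2020-12-03 03:36 CLK

2020-12-03 03:36 CLK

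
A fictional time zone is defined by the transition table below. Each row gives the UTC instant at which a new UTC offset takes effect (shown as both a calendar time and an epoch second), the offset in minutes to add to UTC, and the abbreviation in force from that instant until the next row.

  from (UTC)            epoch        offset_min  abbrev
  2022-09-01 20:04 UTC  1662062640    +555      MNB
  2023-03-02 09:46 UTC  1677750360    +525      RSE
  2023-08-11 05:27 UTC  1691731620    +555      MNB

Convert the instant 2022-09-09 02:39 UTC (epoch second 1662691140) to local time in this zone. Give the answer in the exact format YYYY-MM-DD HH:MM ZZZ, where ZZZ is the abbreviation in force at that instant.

Query: 2022-09-09 02:39 UTC
Rule 1/3 (MNB, +09:15): 2022-09-01 20:04 UTC ≤ query < 2023-03-02 09:46 UTC
2·60 + 39 + 555 = 714 min
714 = 0·1440 + 714; 714 = 11·60 + 54 → 11:54, same day
→ 2022-09-09 11:54 MNB

2022-09-09 11:54 MNB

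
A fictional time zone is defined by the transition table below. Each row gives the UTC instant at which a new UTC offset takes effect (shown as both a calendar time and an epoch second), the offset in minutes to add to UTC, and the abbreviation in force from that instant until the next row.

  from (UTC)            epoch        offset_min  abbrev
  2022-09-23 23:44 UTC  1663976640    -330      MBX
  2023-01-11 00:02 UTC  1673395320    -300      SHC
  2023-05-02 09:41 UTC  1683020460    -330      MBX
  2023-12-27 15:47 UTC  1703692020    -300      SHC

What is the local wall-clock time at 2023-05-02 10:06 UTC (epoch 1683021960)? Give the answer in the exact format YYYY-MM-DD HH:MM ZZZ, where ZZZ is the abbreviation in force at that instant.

Query: 2023-05-02 10:06 UTC
Rule 3/4 (MBX, -05:30): 2023-05-02 09:41 UTC ≤ query < 2023-12-27 15:47 UTC
10·60 + 6 - 330 = 276 min
276 = 0·1440 + 276; 276 = 4·60 + 36 → 04:36, same day
→ 2023-05-02 04:36 MBX

2023-05-02 04:36 MBX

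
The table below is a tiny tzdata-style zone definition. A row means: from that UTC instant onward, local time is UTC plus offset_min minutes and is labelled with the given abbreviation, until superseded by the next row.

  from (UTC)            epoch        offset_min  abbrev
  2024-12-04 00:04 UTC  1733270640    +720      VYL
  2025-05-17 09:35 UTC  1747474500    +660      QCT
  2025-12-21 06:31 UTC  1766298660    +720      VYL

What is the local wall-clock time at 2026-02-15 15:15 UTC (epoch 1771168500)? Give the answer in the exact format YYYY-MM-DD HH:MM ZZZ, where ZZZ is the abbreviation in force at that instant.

2026-02-16 03:15 VYL

Query: 2026-02-15 15:15 UTC
Rule 3/3 (VYL, +12:00): 2025-12-21 06:31 UTC ≤ query < +∞
15·60 + 15 + 720 = 1635 min
1635 = 1·1440 + 195; 195 = 3·60 + 15 → 03:15, 2026-02-15 + 1 day = 2026-02-16
→ 2026-02-16 03:15 VYL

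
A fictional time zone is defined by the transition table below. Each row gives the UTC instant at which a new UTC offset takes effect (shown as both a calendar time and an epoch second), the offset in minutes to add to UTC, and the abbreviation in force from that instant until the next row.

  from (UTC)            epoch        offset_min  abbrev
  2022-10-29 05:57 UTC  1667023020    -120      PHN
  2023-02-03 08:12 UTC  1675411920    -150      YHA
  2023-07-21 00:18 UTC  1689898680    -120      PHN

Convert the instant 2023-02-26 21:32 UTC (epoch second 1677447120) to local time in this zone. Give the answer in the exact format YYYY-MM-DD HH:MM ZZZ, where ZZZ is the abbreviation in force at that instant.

2023-02-26 19:02 YHA

Query: 2023-02-26 21:32 UTC
Rule 2/3 (YHA, -02:30): 2023-02-03 08:12 UTC ≤ query < 2023-07-21 00:18 UTC
21·60 + 32 - 150 = 1142 min
1142 = 0·1440 + 1142; 1142 = 19·60 + 2 → 19:02, same day
→ 2023-02-26 19:02 YHA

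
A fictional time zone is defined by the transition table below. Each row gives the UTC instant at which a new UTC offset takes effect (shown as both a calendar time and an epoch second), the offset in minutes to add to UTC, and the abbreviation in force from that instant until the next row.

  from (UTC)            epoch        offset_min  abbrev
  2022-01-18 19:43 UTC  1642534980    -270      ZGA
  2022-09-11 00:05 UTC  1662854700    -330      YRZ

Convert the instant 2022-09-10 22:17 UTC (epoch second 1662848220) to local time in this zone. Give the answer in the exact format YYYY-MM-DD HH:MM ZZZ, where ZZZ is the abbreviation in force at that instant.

Query: 2022-09-10 22:17 UTC
Rule 1/2 (ZGA, -04:30): 2022-01-18 19:43 UTC ≤ query < 2022-09-11 00:05 UTC
22·60 + 17 - 270 = 1067 min
1067 = 0·1440 + 1067; 1067 = 17·60 + 47 → 17:47, same day
→ 2022-09-10 17:47 ZGA

2022-09-10 17:47 ZGA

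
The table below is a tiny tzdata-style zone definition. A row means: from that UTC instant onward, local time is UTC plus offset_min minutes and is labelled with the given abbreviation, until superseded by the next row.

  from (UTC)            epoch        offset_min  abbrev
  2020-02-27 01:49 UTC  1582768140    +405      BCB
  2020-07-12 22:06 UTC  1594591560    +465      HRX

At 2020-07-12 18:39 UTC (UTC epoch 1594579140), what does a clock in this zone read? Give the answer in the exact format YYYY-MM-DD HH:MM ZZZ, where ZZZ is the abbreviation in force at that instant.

Query: 2020-07-12 18:39 UTC
Rule 1/2 (BCB, +06:45): 2020-02-27 01:49 UTC ≤ query < 2020-07-12 22:06 UTC
18·60 + 39 + 405 = 1524 min
1524 = 1·1440 + 84; 84 = 1·60 + 24 → 01:24, 2020-07-12 + 1 day = 2020-07-13
→ 2020-07-13 01:24 BCB

2020-07-13 01:24 BCB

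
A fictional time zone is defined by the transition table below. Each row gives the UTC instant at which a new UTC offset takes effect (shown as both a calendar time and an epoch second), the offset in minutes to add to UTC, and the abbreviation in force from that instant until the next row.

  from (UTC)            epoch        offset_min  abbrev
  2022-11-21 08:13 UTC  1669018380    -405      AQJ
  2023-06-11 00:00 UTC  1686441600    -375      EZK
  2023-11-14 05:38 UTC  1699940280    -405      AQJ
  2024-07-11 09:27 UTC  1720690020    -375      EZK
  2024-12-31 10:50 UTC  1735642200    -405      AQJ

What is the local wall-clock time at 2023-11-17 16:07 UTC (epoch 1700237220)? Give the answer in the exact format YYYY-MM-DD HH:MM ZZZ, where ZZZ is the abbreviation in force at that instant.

2023-11-17 09:22 AQJ

Query: 2023-11-17 16:07 UTC
Rule 3/5 (AQJ, -06:45): 2023-11-14 05:38 UTC ≤ query < 2024-07-11 09:27 UTC
16·60 + 7 - 405 = 562 min
562 = 0·1440 + 562; 562 = 9·60 + 22 → 09:22, same day
→ 2023-11-17 09:22 AQJ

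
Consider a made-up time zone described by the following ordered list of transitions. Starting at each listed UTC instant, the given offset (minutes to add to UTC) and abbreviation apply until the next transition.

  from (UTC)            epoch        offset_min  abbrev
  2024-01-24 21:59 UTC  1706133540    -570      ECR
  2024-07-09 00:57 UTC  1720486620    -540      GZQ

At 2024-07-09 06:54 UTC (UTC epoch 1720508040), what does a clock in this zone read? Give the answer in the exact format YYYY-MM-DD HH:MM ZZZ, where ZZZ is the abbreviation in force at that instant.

2024-07-08 21:54 GZQ

Query: 2024-07-09 06:54 UTC
Rule 2/2 (GZQ, -09:00): 2024-07-09 00:57 UTC ≤ query < +∞
6·60 + 54 - 540 = -126 min
-126 = -1·1440 + 1314; 1314 = 21·60 + 54 → 21:54, 2024-07-09 - 1 day = 2024-07-08
→ 2024-07-08 21:54 GZQ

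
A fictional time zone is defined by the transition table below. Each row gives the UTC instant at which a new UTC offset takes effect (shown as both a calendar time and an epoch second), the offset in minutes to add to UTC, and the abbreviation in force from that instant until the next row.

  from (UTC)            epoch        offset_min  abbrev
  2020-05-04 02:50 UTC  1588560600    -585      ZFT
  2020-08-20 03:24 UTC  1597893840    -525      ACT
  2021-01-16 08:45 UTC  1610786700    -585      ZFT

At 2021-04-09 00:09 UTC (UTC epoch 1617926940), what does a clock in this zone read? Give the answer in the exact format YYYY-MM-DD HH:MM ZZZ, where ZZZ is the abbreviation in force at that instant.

2021-04-08 14:24 ZFT

Query: 2021-04-09 00:09 UTC
Rule 3/3 (ZFT, -09:45): 2021-01-16 08:45 UTC ≤ query < +∞
0·60 + 9 - 585 = -576 min
-576 = -1·1440 + 864; 864 = 14·60 + 24 → 14:24, 2021-04-09 - 1 day = 2021-04-08
→ 2021-04-08 14:24 ZFT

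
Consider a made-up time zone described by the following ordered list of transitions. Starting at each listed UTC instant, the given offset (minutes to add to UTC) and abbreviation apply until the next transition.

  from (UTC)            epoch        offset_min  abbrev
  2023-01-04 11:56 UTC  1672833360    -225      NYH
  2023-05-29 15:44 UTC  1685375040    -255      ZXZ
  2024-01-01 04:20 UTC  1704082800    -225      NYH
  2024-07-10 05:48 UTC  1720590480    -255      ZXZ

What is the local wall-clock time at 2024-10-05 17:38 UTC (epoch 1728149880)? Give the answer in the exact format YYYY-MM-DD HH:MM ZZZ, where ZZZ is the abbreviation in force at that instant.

Query: 2024-10-05 17:38 UTC
Rule 4/4 (ZXZ, -04:15): 2024-07-10 05:48 UTC ≤ query < +∞
17·60 + 38 - 255 = 803 min
803 = 0·1440 + 803; 803 = 13·60 + 23 → 13:23, same day
→ 2024-10-05 13:23 ZXZ

2024-10-05 13:23 ZXZ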